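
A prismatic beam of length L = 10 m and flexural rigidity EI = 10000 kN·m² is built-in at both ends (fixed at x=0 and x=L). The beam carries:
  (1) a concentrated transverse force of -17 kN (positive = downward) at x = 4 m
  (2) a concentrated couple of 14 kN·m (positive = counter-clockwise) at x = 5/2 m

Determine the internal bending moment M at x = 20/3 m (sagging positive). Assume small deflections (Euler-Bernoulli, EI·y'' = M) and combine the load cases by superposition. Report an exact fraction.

Load 1 — point force P=-17 kN at a=4 m (b=L-a=6):
  M_1 = Pa²(a+3b)(L-x)/L³ - Pa²b/L²  [x>a] = (-17)·4²·(4+3·6)·(10-(20/3))/10³ - (-17)·4²·6/10² = -272/75 kN·m
Load 2 — applied couple M₀=14 kN·m at a=5/2 m (b=L-a=15/2):
  M_2 = R_Ax - M_A - M₀  [x>a] with R_A=63/40, M_A=-21/8 = (63/40)·(20/3) - (-21/8) - 14 = -7/8 kN·m
Superposition: M = Σ M_i = -2701/600 kN·m ≈ -4.501667 kN·m

M(20/3) = -2701/600 kN·m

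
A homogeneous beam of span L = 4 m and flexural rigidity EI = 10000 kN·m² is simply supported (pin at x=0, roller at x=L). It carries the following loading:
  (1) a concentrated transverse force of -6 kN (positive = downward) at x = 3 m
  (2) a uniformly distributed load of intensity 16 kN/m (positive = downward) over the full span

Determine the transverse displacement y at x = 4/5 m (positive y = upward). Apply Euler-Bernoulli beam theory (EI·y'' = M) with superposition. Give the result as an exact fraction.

Load 1 — point force P=-6 kN at a=3 m (b=L-a=1):
  y_1 = -Pbx(L²-b²-x²)/(6LEI)  [x≤a] = -(-6)·1·(4/5)·(4²-1²-(4/5)²)/(6·4·10000) = 359/1250000 m
Load 2 — uniform load w=16 kN/m over full span:
  y_2 = -wx(L³-2Lx²+x³)/(24EI) = -16·(4/5)·(4³-2·4·(4/5)²+(4/5)³)/(24·10000) = -3712/1171875 m
Superposition: y = Σ y_i = -54007/18750000 m ≈ -0.002880 m

y(4/5) = -54007/18750000 m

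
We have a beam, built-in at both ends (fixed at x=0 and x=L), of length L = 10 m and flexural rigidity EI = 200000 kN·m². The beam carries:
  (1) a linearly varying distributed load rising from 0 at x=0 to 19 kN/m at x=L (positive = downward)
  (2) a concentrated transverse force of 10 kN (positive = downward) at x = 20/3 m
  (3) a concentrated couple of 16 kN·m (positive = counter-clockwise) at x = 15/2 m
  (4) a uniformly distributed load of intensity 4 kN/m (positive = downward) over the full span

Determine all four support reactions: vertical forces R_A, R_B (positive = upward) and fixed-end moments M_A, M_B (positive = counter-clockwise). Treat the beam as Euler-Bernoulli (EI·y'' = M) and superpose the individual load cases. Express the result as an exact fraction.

R_A = 14281/270 kN, M_A = 2945/27 kN·m, R_B = 24869/270 kN, M_B = -3946/27 kN·m

Load 1 — triangular load w₀=19 kN/m (0→w₀ over full span):
  R_A = 3w₀L/20 = 3·19·10/20 = 57/2 kN
  M_A = w₀L²/30 = 19·10²/30 = 190/3 kN·m
  R_B = 7w₀L/20 = 7·19·10/20 = 133/2 kN
  M_B = -w₀L²/20 = -19·10²/20 = -95 kN·m
Load 2 — point force P=10 kN at a=20/3 m (b=L-a=10/3):
  R_A = Pb²(3a+b)/L³ = 10·(10/3)²·(3·(20/3)+(10/3))/10³ = 70/27 kN
  M_A = Pab²/L² = 10·(20/3)·(10/3)²/10² = 200/27 kN·m
  R_B = Pa²(a+3b)/L³ = 10·(20/3)²·((20/3)+3·(10/3))/10³ = 200/27 kN
  M_B = -Pa²b/L² = -10·(20/3)²·(10/3)/10² = -400/27 kN·m
Load 3 — applied couple M₀=16 kN·m at a=15/2 m (b=L-a=5/2):
  R_A = 6M₀ab/L³ = 6·16·(15/2)·(5/2)/10³ = 9/5 kN
  M_A = M₀b(2a-b)/L² = 16·(5/2)·(2·(15/2)-(5/2))/10² = 5 kN·m
  R_B = -6M₀ab/L³ = -6·16·(15/2)·(5/2)/10³ = -9/5 kN
  M_B = M₀a(2b-a)/L² = 16·(15/2)·(2·(5/2)-(15/2))/10² = -3 kN·m
Load 4 — uniform load w=4 kN/m over full span:
  R_A = wL/2 = 4·10/2 = 20 kN
  M_A = wL²/12 = 4·10²/12 = 100/3 kN·m
  R_B = wL/2 = 4·10/2 = 20 kN
  M_B = -wL²/12 = -4·10²/12 = -100/3 kN·m
Superposition: R_A = 14281/270 kN, M_A = 2945/27 kN·m, R_B = 24869/270 kN, M_B = -3946/27 kN·m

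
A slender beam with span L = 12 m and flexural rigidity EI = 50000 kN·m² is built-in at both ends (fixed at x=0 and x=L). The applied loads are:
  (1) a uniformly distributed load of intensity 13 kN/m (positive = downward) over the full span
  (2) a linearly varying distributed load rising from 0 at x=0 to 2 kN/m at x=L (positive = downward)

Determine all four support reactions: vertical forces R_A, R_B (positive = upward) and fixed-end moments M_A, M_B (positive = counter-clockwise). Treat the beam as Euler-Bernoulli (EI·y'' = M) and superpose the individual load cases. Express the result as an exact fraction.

R_A = 408/5 kN, M_A = 828/5 kN·m, R_B = 432/5 kN, M_B = -852/5 kN·m

Load 1 — uniform load w=13 kN/m over full span:
  R_A = wL/2 = 13·12/2 = 78 kN
  M_A = wL²/12 = 13·12²/12 = 156 kN·m
  R_B = wL/2 = 13·12/2 = 78 kN
  M_B = -wL²/12 = -13·12²/12 = -156 kN·m
Load 2 — triangular load w₀=2 kN/m (0→w₀ over full span):
  R_A = 3w₀L/20 = 3·2·12/20 = 18/5 kN
  M_A = w₀L²/30 = 2·12²/30 = 48/5 kN·m
  R_B = 7w₀L/20 = 7·2·12/20 = 42/5 kN
  M_B = -w₀L²/20 = -2·12²/20 = -72/5 kN·m
Superposition: R_A = 408/5 kN, M_A = 828/5 kN·m, R_B = 432/5 kN, M_B = -852/5 kN·m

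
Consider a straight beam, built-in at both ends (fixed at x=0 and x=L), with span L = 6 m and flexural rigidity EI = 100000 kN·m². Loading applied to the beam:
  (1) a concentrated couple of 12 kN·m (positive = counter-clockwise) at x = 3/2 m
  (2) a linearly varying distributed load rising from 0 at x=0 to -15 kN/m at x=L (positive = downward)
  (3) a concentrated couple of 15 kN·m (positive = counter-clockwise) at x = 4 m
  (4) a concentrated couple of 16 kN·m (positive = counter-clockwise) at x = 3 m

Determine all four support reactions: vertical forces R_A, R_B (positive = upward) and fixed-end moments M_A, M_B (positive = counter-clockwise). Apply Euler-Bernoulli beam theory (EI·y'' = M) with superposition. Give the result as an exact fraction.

R_A = -47/12 kN, M_A = -45/4 kN·m, R_B = -493/12 kN, M_B = 139/4 kN·m

Load 1 — applied couple M₀=12 kN·m at a=3/2 m (b=L-a=9/2):
  R_A = 6M₀ab/L³ = 6·12·(3/2)·(9/2)/6³ = 9/4 kN
  M_A = M₀b(2a-b)/L² = 12·(9/2)·(2·(3/2)-(9/2))/6² = -9/4 kN·m
  R_B = -6M₀ab/L³ = -6·12·(3/2)·(9/2)/6³ = -9/4 kN
  M_B = M₀a(2b-a)/L² = 12·(3/2)·(2·(9/2)-(3/2))/6² = 15/4 kN·m
Load 2 — triangular load w₀=-15 kN/m (0→w₀ over full span):
  R_A = 3w₀L/20 = 3·(-15)·6/20 = -27/2 kN
  M_A = w₀L²/30 = (-15)·6²/30 = -18 kN·m
  R_B = 7w₀L/20 = 7·(-15)·6/20 = -63/2 kN
  M_B = -w₀L²/20 = -(-15)·6²/20 = 27 kN·m
Load 3 — applied couple M₀=15 kN·m at a=4 m (b=L-a=2):
  R_A = 6M₀ab/L³ = 6·15·4·2/6³ = 10/3 kN
  M_A = M₀b(2a-b)/L² = 15·2·(2·4-2)/6² = 5 kN·m
  R_B = -6M₀ab/L³ = -6·15·4·2/6³ = -10/3 kN
  M_B = M₀a(2b-a)/L² = 15·4·(2·2-4)/6² = 0 kN·m
Load 4 — applied couple M₀=16 kN·m at a=3 m (b=L-a=3):
  R_A = 6M₀ab/L³ = 6·16·3·3/6³ = 4 kN
  M_A = M₀b(2a-b)/L² = 16·3·(2·3-3)/6² = 4 kN·m
  R_B = -6M₀ab/L³ = -6·16·3·3/6³ = -4 kN
  M_B = M₀a(2b-a)/L² = 16·3·(2·3-3)/6² = 4 kN·m
Superposition: R_A = -47/12 kN, M_A = -45/4 kN·m, R_B = -493/12 kN, M_B = 139/4 kN·m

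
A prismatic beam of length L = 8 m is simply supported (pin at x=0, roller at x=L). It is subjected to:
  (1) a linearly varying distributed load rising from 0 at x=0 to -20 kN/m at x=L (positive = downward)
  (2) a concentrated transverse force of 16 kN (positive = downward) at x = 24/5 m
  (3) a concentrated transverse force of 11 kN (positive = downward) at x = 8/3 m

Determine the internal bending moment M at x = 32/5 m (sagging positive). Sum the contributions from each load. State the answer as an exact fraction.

M(32/5) = -3016/75 kN·m

Load 1 — triangular load w₀=-20 kN/m (0→w₀ over full span):
  M_1 = w₀Lx/6 - w₀x³/(6L) = (-20)·8·(32/5)/6 - (-20)·(32/5)³/(6·8) = -1536/25 kN·m
Load 2 — point force P=16 kN at a=24/5 m (b=L-a=16/5):
  M_2 = Pa(L-x)/L  [x>a] = 16·(24/5)·(8-(32/5))/8 = 384/25 kN·m
Load 3 — point force P=11 kN at a=8/3 m (b=L-a=16/3):
  M_3 = Pa(L-x)/L  [x>a] = 11·(8/3)·(8-(32/5))/8 = 88/15 kN·m
Superposition: M = Σ M_i = -3016/75 kN·m ≈ -40.213333 kN·m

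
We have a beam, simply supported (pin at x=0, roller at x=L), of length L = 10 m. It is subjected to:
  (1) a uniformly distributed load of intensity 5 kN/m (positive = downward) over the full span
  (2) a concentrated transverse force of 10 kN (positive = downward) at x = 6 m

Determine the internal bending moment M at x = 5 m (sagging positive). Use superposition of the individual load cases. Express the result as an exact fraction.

Load 1 — uniform load w=5 kN/m over full span:
  M_1 = wx(L-x)/2 = 5·5·(10-5)/2 = 125/2 kN·m
Load 2 — point force P=10 kN at a=6 m (b=L-a=4):
  M_2 = Pbx/L  [x≤a] = 10·4·5/10 = 20 kN·m
Superposition: M = Σ M_i = 165/2 kN·m ≈ 82.500000 kN·m

M(5) = 165/2 kN·m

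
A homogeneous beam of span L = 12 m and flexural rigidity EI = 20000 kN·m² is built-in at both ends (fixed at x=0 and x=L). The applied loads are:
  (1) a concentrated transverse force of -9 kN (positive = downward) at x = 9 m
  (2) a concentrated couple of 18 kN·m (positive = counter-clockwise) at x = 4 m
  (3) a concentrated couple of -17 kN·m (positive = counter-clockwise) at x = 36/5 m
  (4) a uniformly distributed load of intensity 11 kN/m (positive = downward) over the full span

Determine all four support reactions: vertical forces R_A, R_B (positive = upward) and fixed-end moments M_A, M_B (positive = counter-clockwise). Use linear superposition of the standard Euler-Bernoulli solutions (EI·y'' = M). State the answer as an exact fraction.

Load 1 — point force P=-9 kN at a=9 m (b=L-a=3):
  R_A = Pb²(3a+b)/L³ = (-9)·3²·(3·9+3)/12³ = -45/32 kN
  M_A = Pab²/L² = (-9)·9·3²/12² = -81/16 kN·m
  R_B = Pa²(a+3b)/L³ = (-9)·9²·(9+3·3)/12³ = -243/32 kN
  M_B = -Pa²b/L² = -(-9)·9²·3/12² = 243/16 kN·m
Load 2 — applied couple M₀=18 kN·m at a=4 m (b=L-a=8):
  R_A = 6M₀ab/L³ = 6·18·4·8/12³ = 2 kN
  M_A = M₀b(2a-b)/L² = 18·8·(2·4-8)/12² = 0 kN·m
  R_B = -6M₀ab/L³ = -6·18·4·8/12³ = -2 kN
  M_B = M₀a(2b-a)/L² = 18·4·(2·8-4)/12² = 6 kN·m
Load 3 — applied couple M₀=-17 kN·m at a=36/5 m (b=L-a=24/5):
  R_A = 6M₀ab/L³ = 6·(-17)·(36/5)·(24/5)/12³ = -51/25 kN
  M_A = M₀b(2a-b)/L² = (-17)·(24/5)·(2·(36/5)-(24/5))/12² = -136/25 kN·m
  R_B = -6M₀ab/L³ = -6·(-17)·(36/5)·(24/5)/12³ = 51/25 kN
  M_B = M₀a(2b-a)/L² = (-17)·(36/5)·(2·(24/5)-(36/5))/12² = -51/25 kN·m
Load 4 — uniform load w=11 kN/m over full span:
  R_A = wL/2 = 11·12/2 = 66 kN
  M_A = wL²/12 = 11·12²/12 = 132 kN·m
  R_B = wL/2 = 11·12/2 = 66 kN
  M_B = -wL²/12 = -11·12²/12 = -132 kN·m
Superposition: R_A = 51643/800 kN, M_A = 48599/400 kN·m, R_B = 46757/800 kN, M_B = -45141/400 kN·m

R_A = 51643/800 kN, M_A = 48599/400 kN·m, R_B = 46757/800 kN, M_B = -45141/400 kN·m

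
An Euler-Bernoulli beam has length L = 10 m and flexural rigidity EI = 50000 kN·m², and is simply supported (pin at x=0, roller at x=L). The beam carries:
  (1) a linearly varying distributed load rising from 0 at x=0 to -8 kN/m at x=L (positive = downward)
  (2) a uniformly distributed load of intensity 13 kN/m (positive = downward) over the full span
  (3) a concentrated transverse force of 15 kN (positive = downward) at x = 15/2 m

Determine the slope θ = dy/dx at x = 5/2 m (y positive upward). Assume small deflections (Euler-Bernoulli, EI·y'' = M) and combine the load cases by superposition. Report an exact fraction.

Load 1 — triangular load w₀=-8 kN/m (0→w₀ over full span):
  θ_1 = -w₀(7L⁴-30L²x²+15x⁴)/(360LEI) = -(-8)·(7·10⁴-30·10²·(5/2)²+15·(5/2)⁴)/(360·10·50000) = 1327/576000 rad
Load 2 — uniform load w=13 kN/m over full span:
  θ_2 = -w(L³-6Lx²+4x³)/(24EI) = -13·(10³-6·10·(5/2)²+4·(5/2)³)/(24·50000) = -143/19200 rad
Load 3 — point force P=15 kN at a=15/2 m (b=L-a=5/2):
  θ_3 = -Pb(L²-b²-3x²)/(6LEI)  [x≤a] = -15·(5/2)·(10²-(5/2)²-3·(5/2)²)/(6·10·50000) = -3/3200 rad
Superposition: θ = Σ θ_i = -3503/576000 rad ≈ -0.006082 rad

θ(5/2) = -3503/576000 rad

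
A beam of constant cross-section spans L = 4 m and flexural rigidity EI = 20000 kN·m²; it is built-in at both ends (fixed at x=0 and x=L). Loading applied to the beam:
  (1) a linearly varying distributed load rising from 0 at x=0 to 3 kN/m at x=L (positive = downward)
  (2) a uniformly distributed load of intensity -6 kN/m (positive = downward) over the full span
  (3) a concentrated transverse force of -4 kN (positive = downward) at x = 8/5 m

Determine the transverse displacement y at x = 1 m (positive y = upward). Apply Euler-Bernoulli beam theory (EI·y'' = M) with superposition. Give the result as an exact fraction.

y(1) = 1971/16000000 m

Load 1 — triangular load w₀=3 kN/m (0→w₀ over full span):
  y_1 = -w₀x²(L-x)²(x+2L)/(120LEI) = -3·1²·(4-1)²·(1+2·4)/(120·4·20000) = -81/3200000 m
Load 2 — uniform load w=-6 kN/m over full span:
  y_2 = -wx²(L-x)²/(24EI) = -(-6)·1²·(4-1)²/(24·20000) = 9/80000 m
Load 3 — point force P=-4 kN at a=8/5 m (b=L-a=12/5):
  y_3 = -Pb²x²(3aL-(3a+b)x)/(6L³EI)  [x≤a] = -(-4)·(12/5)²·1²·(3·(8/5)·4-(3·(8/5)+(12/5))·1)/(6·4³·20000) = 9/250000 m
Superposition: y = Σ y_i = 1971/16000000 m ≈ 0.000123 m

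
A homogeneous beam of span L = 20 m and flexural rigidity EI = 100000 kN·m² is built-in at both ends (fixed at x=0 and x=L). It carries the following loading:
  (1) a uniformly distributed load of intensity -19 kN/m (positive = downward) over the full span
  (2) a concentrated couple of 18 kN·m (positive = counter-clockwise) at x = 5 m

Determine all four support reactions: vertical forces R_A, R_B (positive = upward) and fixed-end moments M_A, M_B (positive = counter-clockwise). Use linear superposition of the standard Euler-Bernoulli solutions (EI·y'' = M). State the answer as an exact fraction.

Load 1 — uniform load w=-19 kN/m over full span:
  R_A = wL/2 = (-19)·20/2 = -190 kN
  M_A = wL²/12 = (-19)·20²/12 = -1900/3 kN·m
  R_B = wL/2 = (-19)·20/2 = -190 kN
  M_B = -wL²/12 = -(-19)·20²/12 = 1900/3 kN·m
Load 2 — applied couple M₀=18 kN·m at a=5 m (b=L-a=15):
  R_A = 6M₀ab/L³ = 6·18·5·15/20³ = 81/80 kN
  M_A = M₀b(2a-b)/L² = 18·15·(2·5-15)/20² = -27/8 kN·m
  R_B = -6M₀ab/L³ = -6·18·5·15/20³ = -81/80 kN
  M_B = M₀a(2b-a)/L² = 18·5·(2·15-5)/20² = 45/8 kN·m
Superposition: R_A = -15119/80 kN, M_A = -15281/24 kN·m, R_B = -15281/80 kN, M_B = 15335/24 kN·m

R_A = -15119/80 kN, M_A = -15281/24 kN·m, R_B = -15281/80 kN, M_B = 15335/24 kN·m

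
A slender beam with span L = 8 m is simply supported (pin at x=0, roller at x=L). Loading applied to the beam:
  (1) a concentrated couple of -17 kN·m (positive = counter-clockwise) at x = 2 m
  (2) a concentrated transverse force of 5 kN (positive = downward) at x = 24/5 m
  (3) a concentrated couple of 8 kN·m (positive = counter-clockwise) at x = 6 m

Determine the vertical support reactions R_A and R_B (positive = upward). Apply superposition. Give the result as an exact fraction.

R_A = 7/8 kN, R_B = 33/8 kN

Load 1 — applied couple M₀=-17 kN·m at a=2 m (b=L-a=6):
  R_A = M₀/L = (-17)/8 = -17/8 kN
  R_B = -M₀/L = -(-17)/8 = 17/8 kN
Load 2 — point force P=5 kN at a=24/5 m (b=L-a=16/5):
  R_A = Pb/L = 5·(16/5)/8 = 2 kN
  R_B = Pa/L = 5·(24/5)/8 = 3 kN
Load 3 — applied couple M₀=8 kN·m at a=6 m (b=L-a=2):
  R_A = M₀/L = 8/8 = 1 kN
  R_B = -M₀/L = -8/8 = -1 kN
Superposition: R_A = 7/8 kN, R_B = 33/8 kN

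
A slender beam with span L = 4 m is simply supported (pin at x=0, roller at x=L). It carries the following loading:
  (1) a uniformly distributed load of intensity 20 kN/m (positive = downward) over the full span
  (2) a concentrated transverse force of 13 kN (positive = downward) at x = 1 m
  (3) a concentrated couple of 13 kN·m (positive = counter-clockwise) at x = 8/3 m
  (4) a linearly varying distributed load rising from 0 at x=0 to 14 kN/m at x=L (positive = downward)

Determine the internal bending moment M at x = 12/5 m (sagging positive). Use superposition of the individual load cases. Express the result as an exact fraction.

Load 1 — uniform load w=20 kN/m over full span:
  M_1 = wx(L-x)/2 = 20·(12/5)·(4-(12/5))/2 = 192/5 kN·m
Load 2 — point force P=13 kN at a=1 m (b=L-a=3):
  M_2 = Pa(L-x)/L  [x>a] = 13·1·(4-(12/5))/4 = 26/5 kN·m
Load 3 — applied couple M₀=13 kN·m at a=8/3 m (b=L-a=4/3):
  M_3 = M₀x/L  [x≤a] = 13·(12/5)/4 = 39/5 kN·m
Load 4 — triangular load w₀=14 kN/m (0→w₀ over full span):
  M_4 = w₀Lx/6 - w₀x³/(6L) = 14·4·(12/5)/6 - 14·(12/5)³/(6·4) = 1792/125 kN·m
Superposition: M = Σ M_i = 8217/125 kN·m ≈ 65.736000 kN·m

M(12/5) = 8217/125 kN·m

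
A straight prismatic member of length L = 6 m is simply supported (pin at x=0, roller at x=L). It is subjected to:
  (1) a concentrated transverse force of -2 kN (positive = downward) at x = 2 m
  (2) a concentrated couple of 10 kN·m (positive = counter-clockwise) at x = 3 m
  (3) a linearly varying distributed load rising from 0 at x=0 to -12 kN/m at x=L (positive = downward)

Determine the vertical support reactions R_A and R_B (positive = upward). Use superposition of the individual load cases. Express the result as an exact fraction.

Load 1 — point force P=-2 kN at a=2 m (b=L-a=4):
  R_A = Pb/L = (-2)·4/6 = -4/3 kN
  R_B = Pa/L = (-2)·2/6 = -2/3 kN
Load 2 — applied couple M₀=10 kN·m at a=3 m (b=L-a=3):
  R_A = M₀/L = 10/6 = 5/3 kN
  R_B = -M₀/L = -10/6 = -5/3 kN
Load 3 — triangular load w₀=-12 kN/m (0→w₀ over full span):
  R_A = w₀L/6 = (-12)·6/6 = -12 kN
  R_B = w₀L/3 = (-12)·6/3 = -24 kN
Superposition: R_A = -35/3 kN, R_B = -79/3 kN

R_A = -35/3 kN, R_B = -79/3 kN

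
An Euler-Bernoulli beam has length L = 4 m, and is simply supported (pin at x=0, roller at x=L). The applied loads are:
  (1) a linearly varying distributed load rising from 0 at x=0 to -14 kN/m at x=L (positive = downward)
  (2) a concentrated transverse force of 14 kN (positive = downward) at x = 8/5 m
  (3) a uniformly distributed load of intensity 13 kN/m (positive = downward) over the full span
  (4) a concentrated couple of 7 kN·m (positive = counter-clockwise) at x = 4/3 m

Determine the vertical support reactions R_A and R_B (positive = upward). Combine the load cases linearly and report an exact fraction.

Load 1 — triangular load w₀=-14 kN/m (0→w₀ over full span):
  R_A = w₀L/6 = (-14)·4/6 = -28/3 kN
  R_B = w₀L/3 = (-14)·4/3 = -56/3 kN
Load 2 — point force P=14 kN at a=8/5 m (b=L-a=12/5):
  R_A = Pb/L = 14·(12/5)/4 = 42/5 kN
  R_B = Pa/L = 14·(8/5)/4 = 28/5 kN
Load 3 — uniform load w=13 kN/m over full span:
  R_A = wL/2 = 13·4/2 = 26 kN
  R_B = wL/2 = 13·4/2 = 26 kN
Load 4 — applied couple M₀=7 kN·m at a=4/3 m (b=L-a=8/3):
  R_A = M₀/L = 7/4 kN
  R_B = -M₀/L = -7/4 kN
Superposition: R_A = 1609/60 kN, R_B = 671/60 kN

R_A = 1609/60 kN, R_B = 671/60 kN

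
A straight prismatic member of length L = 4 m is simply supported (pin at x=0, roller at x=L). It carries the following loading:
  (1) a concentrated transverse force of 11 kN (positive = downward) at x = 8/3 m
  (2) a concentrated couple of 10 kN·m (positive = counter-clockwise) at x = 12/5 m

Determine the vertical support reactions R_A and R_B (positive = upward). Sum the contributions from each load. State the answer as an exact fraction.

Load 1 — point force P=11 kN at a=8/3 m (b=L-a=4/3):
  R_A = Pb/L = 11·(4/3)/4 = 11/3 kN
  R_B = Pa/L = 11·(8/3)/4 = 22/3 kN
Load 2 — applied couple M₀=10 kN·m at a=12/5 m (b=L-a=8/5):
  R_A = M₀/L = 10/4 = 5/2 kN
  R_B = -M₀/L = -10/4 = -5/2 kN
Superposition: R_A = 37/6 kN, R_B = 29/6 kN

R_A = 37/6 kN, R_B = 29/6 kN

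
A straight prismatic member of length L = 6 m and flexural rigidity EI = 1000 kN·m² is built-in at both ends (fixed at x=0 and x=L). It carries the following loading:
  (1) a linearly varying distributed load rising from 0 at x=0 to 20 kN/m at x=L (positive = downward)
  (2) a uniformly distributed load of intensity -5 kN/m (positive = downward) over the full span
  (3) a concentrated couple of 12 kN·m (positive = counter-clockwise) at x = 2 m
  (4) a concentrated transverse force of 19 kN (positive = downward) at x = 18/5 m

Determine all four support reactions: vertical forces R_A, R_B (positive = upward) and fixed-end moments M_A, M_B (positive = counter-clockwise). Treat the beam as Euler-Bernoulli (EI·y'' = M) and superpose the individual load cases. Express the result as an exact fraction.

R_A = 4633/375 kN, M_A = 2493/125 kN·m, R_B = 13742/375 kN, M_B = -4177/125 kN·m

Load 1 — triangular load w₀=20 kN/m (0→w₀ over full span):
  R_A = 3w₀L/20 = 3·20·6/20 = 18 kN
  M_A = w₀L²/30 = 20·6²/30 = 24 kN·m
  R_B = 7w₀L/20 = 7·20·6/20 = 42 kN
  M_B = -w₀L²/20 = -20·6²/20 = -36 kN·m
Load 2 — uniform load w=-5 kN/m over full span:
  R_A = wL/2 = (-5)·6/2 = -15 kN
  M_A = wL²/12 = (-5)·6²/12 = -15 kN·m
  R_B = wL/2 = (-5)·6/2 = -15 kN
  M_B = -wL²/12 = -(-5)·6²/12 = 15 kN·m
Load 3 — applied couple M₀=12 kN·m at a=2 m (b=L-a=4):
  R_A = 6M₀ab/L³ = 6·12·2·4/6³ = 8/3 kN
  M_A = M₀b(2a-b)/L² = 12·4·(2·2-4)/6² = 0 kN·m
  R_B = -6M₀ab/L³ = -6·12·2·4/6³ = -8/3 kN
  M_B = M₀a(2b-a)/L² = 12·2·(2·4-2)/6² = 4 kN·m
Load 4 — point force P=19 kN at a=18/5 m (b=L-a=12/5):
  R_A = Pb²(3a+b)/L³ = 19·(12/5)²·(3·(18/5)+(12/5))/6³ = 836/125 kN
  M_A = Pab²/L² = 19·(18/5)·(12/5)²/6² = 1368/125 kN·m
  R_B = Pa²(a+3b)/L³ = 19·(18/5)²·((18/5)+3·(12/5))/6³ = 1539/125 kN
  M_B = -Pa²b/L² = -19·(18/5)²·(12/5)/6² = -2052/125 kN·m
Superposition: R_A = 4633/375 kN, M_A = 2493/125 kN·m, R_B = 13742/375 kN, M_B = -4177/125 kN·m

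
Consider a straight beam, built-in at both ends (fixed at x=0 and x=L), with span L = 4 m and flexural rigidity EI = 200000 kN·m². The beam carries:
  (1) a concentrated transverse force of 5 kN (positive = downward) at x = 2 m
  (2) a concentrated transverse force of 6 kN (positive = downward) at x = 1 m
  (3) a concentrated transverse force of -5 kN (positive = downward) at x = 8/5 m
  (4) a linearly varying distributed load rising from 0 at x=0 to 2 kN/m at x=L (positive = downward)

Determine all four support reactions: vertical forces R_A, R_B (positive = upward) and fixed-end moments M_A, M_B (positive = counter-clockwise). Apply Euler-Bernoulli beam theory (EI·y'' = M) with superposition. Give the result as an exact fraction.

R_A = 2209/400 kN, M_A = 2437/600 kN·m, R_B = 1791/400 kN, M_B = -661/200 kN·m

Load 1 — point force P=5 kN at a=2 m (b=L-a=2):
  R_A = Pb²(3a+b)/L³ = 5·2²·(3·2+2)/4³ = 5/2 kN
  M_A = Pab²/L² = 5·2·2²/4² = 5/2 kN·m
  R_B = Pa²(a+3b)/L³ = 5·2²·(2+3·2)/4³ = 5/2 kN
  M_B = -Pa²b/L² = -5·2²·2/4² = -5/2 kN·m
Load 2 — point force P=6 kN at a=1 m (b=L-a=3):
  R_A = Pb²(3a+b)/L³ = 6·3²·(3·1+3)/4³ = 81/16 kN
  M_A = Pab²/L² = 6·1·3²/4² = 27/8 kN·m
  R_B = Pa²(a+3b)/L³ = 6·1²·(1+3·3)/4³ = 15/16 kN
  M_B = -Pa²b/L² = -6·1²·3/4² = -9/8 kN·m
Load 3 — point force P=-5 kN at a=8/5 m (b=L-a=12/5):
  R_A = Pb²(3a+b)/L³ = (-5)·(12/5)²·(3·(8/5)+(12/5))/4³ = -81/25 kN
  M_A = Pab²/L² = (-5)·(8/5)·(12/5)²/4² = -72/25 kN·m
  R_B = Pa²(a+3b)/L³ = (-5)·(8/5)²·((8/5)+3·(12/5))/4³ = -44/25 kN
  M_B = -Pa²b/L² = -(-5)·(8/5)²·(12/5)/4² = 48/25 kN·m
Load 4 — triangular load w₀=2 kN/m (0→w₀ over full span):
  R_A = 3w₀L/20 = 3·2·4/20 = 6/5 kN
  M_A = w₀L²/30 = 2·4²/30 = 16/15 kN·m
  R_B = 7w₀L/20 = 7·2·4/20 = 14/5 kN
  M_B = -w₀L²/20 = -2·4²/20 = -8/5 kN·m
Superposition: R_A = 2209/400 kN, M_A = 2437/600 kN·m, R_B = 1791/400 kN, M_B = -661/200 kN·m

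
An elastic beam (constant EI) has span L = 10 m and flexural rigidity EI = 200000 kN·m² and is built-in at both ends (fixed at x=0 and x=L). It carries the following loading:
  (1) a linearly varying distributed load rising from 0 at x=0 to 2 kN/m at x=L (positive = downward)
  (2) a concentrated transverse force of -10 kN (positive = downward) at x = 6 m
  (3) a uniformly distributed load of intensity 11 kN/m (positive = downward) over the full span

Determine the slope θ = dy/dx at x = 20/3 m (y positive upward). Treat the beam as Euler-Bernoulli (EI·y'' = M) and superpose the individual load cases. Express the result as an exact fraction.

θ(20/3) = 1873/6075000 rad

Load 1 — triangular load w₀=2 kN/m (0→w₀ over full span):
  θ_1 = -w₀(2x(L-x)(L-2x)(x+2L)+x²(L-x)²)/(120LEI) = -2·(2·(20/3)·(10-(20/3))·(10-2·(20/3))·((20/3)+2·10)+(20/3)²·(10-(20/3))²)/(120·10·200000) = 7/243000 rad
Load 2 — point force P=-10 kN at a=6 m (b=L-a=4):
  θ_2 = Pa²(L-x)(2bL-(3b+a)(L-x))/(2L³EI)  [x>a] = (-10)·6²·(10-(20/3))·(2·4·10-(3·4+6)·(10-(20/3)))/(2·10³·200000) = -3/50000 rad
Load 3 — uniform load w=11 kN/m over full span:
  θ_3 = -wx(L-x)(L-2x)/(12EI) = -11·(20/3)·(10-(20/3))·(10-2·(20/3))/(12·200000) = 11/32400 rad
Superposition: θ = Σ θ_i = 1873/6075000 rad ≈ 0.000308 rad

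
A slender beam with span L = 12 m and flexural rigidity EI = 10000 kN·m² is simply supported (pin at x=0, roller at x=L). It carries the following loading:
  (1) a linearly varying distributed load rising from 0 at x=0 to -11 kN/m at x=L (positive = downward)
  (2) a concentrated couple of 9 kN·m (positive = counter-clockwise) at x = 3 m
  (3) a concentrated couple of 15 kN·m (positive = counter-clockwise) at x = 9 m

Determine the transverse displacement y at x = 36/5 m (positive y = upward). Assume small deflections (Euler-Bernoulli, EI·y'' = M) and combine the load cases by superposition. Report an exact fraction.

Load 1 — triangular load w₀=-11 kN/m (0→w₀ over full span):
  y_1 = -w₀x(7L⁴-10L²x²+3x⁴)/(360LEI) = -(-11)·(36/5)·(7·12⁴-10·12²·(36/5)²+3·(36/5)⁴)/(360·12·10000) = 1406592/9765625 m
Load 2 — applied couple M₀=9 kN·m at a=3 m (b=L-a=9):
  y_2 = (M₀x³/(6L)-M₀(x-a)²/2+C₁x)/EI  [x>a] with C₁=M₀(3b²-L²)/(6L)=99/8 = (9·(36/5)³/(6·12)-9·((36/5)-3)²/2+(99/8)·(36/5))/10000 = 7047/1250000 m
Load 3 — applied couple M₀=15 kN·m at a=9 m (b=L-a=3):
  y_3 = (M₀x³/(6L)+C₁x)/EI  [x≤a] with C₁=M₀(3b²-L²)/(6L)=-195/8 = (15·(36/5)³/(6·12)+(-195/8)·(36/5))/10000 = -4887/500000 m
Superposition: y = Σ y_i = 43718319/312500000 m ≈ 0.139899 m

y(36/5) = 43718319/312500000 m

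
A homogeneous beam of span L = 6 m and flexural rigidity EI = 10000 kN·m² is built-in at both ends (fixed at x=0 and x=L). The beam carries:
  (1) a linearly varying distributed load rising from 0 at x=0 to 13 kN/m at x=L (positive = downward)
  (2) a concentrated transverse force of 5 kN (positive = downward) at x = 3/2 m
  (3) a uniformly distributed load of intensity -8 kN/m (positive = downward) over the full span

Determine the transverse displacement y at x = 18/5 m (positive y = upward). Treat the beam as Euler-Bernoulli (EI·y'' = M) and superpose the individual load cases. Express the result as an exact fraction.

Load 1 — triangular load w₀=13 kN/m (0→w₀ over full span):
  y_1 = -w₀x²(L-x)²(x+2L)/(120LEI) = -13·(18/5)²·(6-(18/5))²·((18/5)+2·6)/(120·6·10000) = -41067/19531250 m
Load 2 — point force P=5 kN at a=3/2 m (b=L-a=9/2):
  y_2 = -Pa²(L-x)²(3bL-(3b+a)(L-x))/(6L³EI)  [x>a] = -5·(3/2)²·(6-(18/5))²·(3·(9/2)·6-(3·(9/2)+(3/2))·(6-(18/5)))/(6·6³·10000) = -9/40000 m
Load 3 — uniform load w=-8 kN/m over full span:
  y_3 = -wx²(L-x)²/(24EI) = -(-8)·(18/5)²·(6-(18/5))²/(24·10000) = 972/390625 m
Superposition: y = Σ y_i = 100431/625000000 m ≈ 0.000161 m

y(18/5) = 100431/625000000 m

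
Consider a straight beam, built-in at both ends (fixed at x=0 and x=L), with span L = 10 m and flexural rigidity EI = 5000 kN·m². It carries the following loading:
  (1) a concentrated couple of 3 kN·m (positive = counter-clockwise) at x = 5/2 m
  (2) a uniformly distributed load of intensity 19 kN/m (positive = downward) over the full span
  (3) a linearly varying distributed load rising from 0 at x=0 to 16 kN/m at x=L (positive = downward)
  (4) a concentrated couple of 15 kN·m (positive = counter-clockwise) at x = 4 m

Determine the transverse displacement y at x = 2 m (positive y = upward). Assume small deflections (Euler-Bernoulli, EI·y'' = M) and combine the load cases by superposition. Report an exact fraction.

y(2) = -55381/1000000 m

Load 1 — applied couple M₀=3 kN·m at a=5/2 m (b=L-a=15/2):
  y_1 = (R_Ax³/6 - M_Ax²/2)/EI  [x≤a] with R_A=27/80, M_A=-9/16 = ((27/80)·2³/6 - (-9/16)·2²/2)/5000 = 63/200000 m
Load 2 — uniform load w=19 kN/m over full span:
  y_2 = -wx²(L-x)²/(24EI) = -19·2²·(10-2)²/(24·5000) = -76/1875 m
Load 3 — triangular load w₀=16 kN/m (0→w₀ over full span):
  y_3 = -w₀x²(L-x)²(x+2L)/(120LEI) = -16·2²·(10-2)²·(2+2·10)/(120·10·5000) = -704/46875 m
Load 4 — applied couple M₀=15 kN·m at a=4 m (b=L-a=6):
  y_4 = (R_Ax³/6 - M_Ax²/2)/EI  [x≤a] with R_A=54/25, M_A=9/5 = ((54/25)·2³/6 - (9/5)·2²/2)/5000 = -9/62500 m
Superposition: y = Σ y_i = -55381/1000000 m ≈ -0.055381 m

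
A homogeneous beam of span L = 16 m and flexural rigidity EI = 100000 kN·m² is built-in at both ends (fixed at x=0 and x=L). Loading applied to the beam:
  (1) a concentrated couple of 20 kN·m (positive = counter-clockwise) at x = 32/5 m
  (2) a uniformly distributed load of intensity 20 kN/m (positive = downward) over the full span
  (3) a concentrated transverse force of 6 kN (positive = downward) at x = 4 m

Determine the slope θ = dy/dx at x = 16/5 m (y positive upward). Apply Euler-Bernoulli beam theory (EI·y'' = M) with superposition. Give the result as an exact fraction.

θ(16/5) = -5243/781250 rad

Load 1 — applied couple M₀=20 kN·m at a=32/5 m (b=L-a=48/5):
  θ_1 = (R_Ax²/2 - M_Ax)/EI  [x≤a] with R_A=9/5, M_A=12/5 = ((9/5)·(16/5)²/2 - (12/5)·(16/5))/100000 = 6/390625 rad
Load 2 — uniform load w=20 kN/m over full span:
  θ_2 = -wx(L-x)(L-2x)/(12EI) = -20·(16/5)·(16-(16/5))·(16-2·(16/5))/(12·100000) = -512/78125 rad
Load 3 — point force P=6 kN at a=4 m (b=L-a=12):
  θ_3 = -Pb²x(2aL-(3a+b)x)/(2L³EI)  [x≤a] = -6·12²·(16/5)·(2·4·16-(3·4+12)·(16/5))/(2·16³·100000) = -27/156250 rad
Superposition: θ = Σ θ_i = -5243/781250 rad ≈ -0.006711 rad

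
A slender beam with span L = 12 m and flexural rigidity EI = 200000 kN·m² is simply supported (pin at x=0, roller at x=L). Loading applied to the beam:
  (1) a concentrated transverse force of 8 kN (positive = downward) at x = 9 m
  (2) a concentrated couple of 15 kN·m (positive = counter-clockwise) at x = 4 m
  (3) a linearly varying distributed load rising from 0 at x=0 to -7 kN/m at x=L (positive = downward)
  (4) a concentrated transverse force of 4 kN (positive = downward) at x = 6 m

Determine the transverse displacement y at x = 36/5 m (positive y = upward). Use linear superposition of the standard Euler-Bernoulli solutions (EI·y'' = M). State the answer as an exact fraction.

Load 1 — point force P=8 kN at a=9 m (b=L-a=3):
  y_1 = -Pbx(L²-b²-x²)/(6LEI)  [x≤a] = -8·3·(36/5)·(12²-3²-(36/5)²)/(6·12·200000) = -6237/6250000 m
Load 2 — applied couple M₀=15 kN·m at a=4 m (b=L-a=8):
  y_2 = (M₀x³/(6L)-M₀(x-a)²/2+C₁x)/EI  [x>a] with C₁=M₀(3b²-L²)/(6L)=10 = (15·(36/5)³/(6·12)-15·((36/5)-4)²/2+10·(36/5))/200000 = 57/156250 m
Load 3 — triangular load w₀=-7 kN/m (0→w₀ over full span):
  y_3 = -w₀x(7L⁴-10L²x²+3x⁴)/(360LEI) = -(-7)·(36/5)·(7·12⁴-10·12²·(36/5)²+3·(36/5)⁴)/(360·12·200000) = 223776/48828125 m
Load 4 — point force P=4 kN at a=6 m (b=L-a=6):
  y_4 = -Pa(L-x)(2Lx-a²-x²)/(6LEI)  [x>a] = -4·6·(12-(36/5))·(2·12·(36/5)-6²-(36/5)²)/(6·12·200000) = -531/781250 m
Superposition: y = Σ y_i = 2554791/781250000 m ≈ 0.003270 m

y(36/5) = 2554791/781250000 m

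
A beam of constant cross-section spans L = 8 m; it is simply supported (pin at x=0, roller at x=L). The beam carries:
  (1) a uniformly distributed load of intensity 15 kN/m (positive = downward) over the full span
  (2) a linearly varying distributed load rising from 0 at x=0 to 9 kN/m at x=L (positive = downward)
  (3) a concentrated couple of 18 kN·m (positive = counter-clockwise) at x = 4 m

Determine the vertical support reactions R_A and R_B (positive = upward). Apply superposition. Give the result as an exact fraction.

R_A = 297/4 kN, R_B = 327/4 kN

Load 1 — uniform load w=15 kN/m over full span:
  R_A = wL/2 = 15·8/2 = 60 kN
  R_B = wL/2 = 15·8/2 = 60 kN
Load 2 — triangular load w₀=9 kN/m (0→w₀ over full span):
  R_A = w₀L/6 = 9·8/6 = 12 kN
  R_B = w₀L/3 = 9·8/3 = 24 kN
Load 3 — applied couple M₀=18 kN·m at a=4 m (b=L-a=4):
  R_A = M₀/L = 18/8 = 9/4 kN
  R_B = -M₀/L = -18/8 = -9/4 kN
Superposition: R_A = 297/4 kN, R_B = 327/4 kN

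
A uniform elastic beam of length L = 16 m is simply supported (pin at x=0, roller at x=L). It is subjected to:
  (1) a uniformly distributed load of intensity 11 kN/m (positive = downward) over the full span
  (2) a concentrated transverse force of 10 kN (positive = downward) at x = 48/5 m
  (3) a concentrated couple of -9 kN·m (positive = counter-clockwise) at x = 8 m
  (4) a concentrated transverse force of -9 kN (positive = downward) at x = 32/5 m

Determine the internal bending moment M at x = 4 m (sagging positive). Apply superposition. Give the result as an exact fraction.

Load 1 — uniform load w=11 kN/m over full span:
  M_1 = wx(L-x)/2 = 11·4·(16-4)/2 = 264 kN·m
Load 2 — point force P=10 kN at a=48/5 m (b=L-a=32/5):
  M_2 = Pbx/L  [x≤a] = 10·(32/5)·4/16 = 16 kN·m
Load 3 — applied couple M₀=-9 kN·m at a=8 m (b=L-a=8):
  M_3 = M₀x/L  [x≤a] = (-9)·4/16 = -9/4 kN·m
Load 4 — point force P=-9 kN at a=32/5 m (b=L-a=48/5):
  M_4 = Pbx/L  [x≤a] = (-9)·(48/5)·4/16 = -108/5 kN·m
Superposition: M = Σ M_i = 5123/20 kN·m ≈ 256.150000 kN·m

M(4) = 5123/20 kN·m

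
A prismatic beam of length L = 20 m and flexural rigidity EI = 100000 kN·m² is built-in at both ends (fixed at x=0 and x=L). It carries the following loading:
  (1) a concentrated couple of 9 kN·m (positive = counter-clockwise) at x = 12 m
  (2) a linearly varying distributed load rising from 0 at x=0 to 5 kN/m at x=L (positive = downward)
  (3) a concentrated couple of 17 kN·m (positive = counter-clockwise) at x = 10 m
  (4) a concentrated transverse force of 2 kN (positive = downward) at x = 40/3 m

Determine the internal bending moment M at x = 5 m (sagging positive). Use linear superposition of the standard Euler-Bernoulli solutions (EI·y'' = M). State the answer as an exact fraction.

M(5) = 14147/2700 kN·m

Load 1 — applied couple M₀=9 kN·m at a=12 m (b=L-a=8):
  M_1 = R_Ax - M_A  [x≤a] with R_A=81/125, M_A=72/25 = (81/125)·5 - (72/25) = 9/25 kN·m
Load 2 — triangular load w₀=5 kN/m (0→w₀ over full span):
  M_2 = 3w₀Lx/20 - w₀L²/30 - w₀x³/(6L) = 3·5·20·5/20 - 5·20²/30 - 5·5³/(6·20) = 25/8 kN·m
Load 3 — applied couple M₀=17 kN·m at a=10 m (b=L-a=10):
  M_3 = R_Ax - M_A  [x≤a] with R_A=51/40, M_A=17/4 = (51/40)·5 - (17/4) = 17/8 kN·m
Load 4 — point force P=2 kN at a=40/3 m (b=L-a=20/3):
  M_4 = Pb²(3a+b)x/L³ - Pab²/L²  [x≤a] = 2·(20/3)²·(3·(40/3)+(20/3))·5/20³ - 2·(40/3)·(20/3)²/20² = -10/27 kN·m
Superposition: M = Σ M_i = 14147/2700 kN·m ≈ 5.239630 kN·m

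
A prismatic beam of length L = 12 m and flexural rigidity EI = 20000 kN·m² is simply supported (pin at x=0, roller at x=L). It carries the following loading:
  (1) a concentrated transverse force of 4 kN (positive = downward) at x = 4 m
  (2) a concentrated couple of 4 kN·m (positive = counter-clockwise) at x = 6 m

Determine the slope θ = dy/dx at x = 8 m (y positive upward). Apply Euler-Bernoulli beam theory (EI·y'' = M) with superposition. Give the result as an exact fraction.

θ(8) = 83/90000 rad

Load 1 — point force P=4 kN at a=4 m (b=L-a=8):
  θ_1 = -Pa(2L²-6Lx+3x²+a²)/(6LEI)  [x>a] = -4·4·(2·12²-6·12·8+3·8²+4²)/(6·12·20000) = 1/1125 rad
Load 2 — applied couple M₀=4 kN·m at a=6 m (b=L-a=6):
  θ_2 = (M₀x²/(2L)-M₀(x-a)+C₁)/EI  [x>a] with C₁=M₀(3b²-L²)/(6L)=-2 = (4·8²/(2·12)-4·(8-6)+(-2))/20000 = 1/30000 rad
Superposition: θ = Σ θ_i = 83/90000 rad ≈ 0.000922 rad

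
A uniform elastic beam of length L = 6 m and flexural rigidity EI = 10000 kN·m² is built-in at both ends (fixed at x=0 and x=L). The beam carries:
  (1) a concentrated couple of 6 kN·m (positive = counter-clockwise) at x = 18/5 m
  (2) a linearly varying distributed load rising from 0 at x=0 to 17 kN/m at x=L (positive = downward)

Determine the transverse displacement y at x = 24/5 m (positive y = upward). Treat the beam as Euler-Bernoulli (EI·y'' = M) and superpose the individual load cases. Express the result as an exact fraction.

y(24/5) = -51003/39062500 m

Load 1 — applied couple M₀=6 kN·m at a=18/5 m (b=L-a=12/5):
  y_1 = (R_Ax³/6 - M_Ax²/2 - M₀(x-a)²/2)/EI  [x>a] with R_A=36/25, M_A=48/25 = ((36/25)·(24/5)³/6 - (48/25)·(24/5)²/2 - 6·((24/5)-(18/5))²/2)/10000 = 81/7812500 m
Load 2 — triangular load w₀=17 kN/m (0→w₀ over full span):
  y_2 = -w₀x²(L-x)²(x+2L)/(120LEI) = -17·(24/5)²·(6-(24/5))²·((24/5)+2·6)/(120·6·10000) = -12852/9765625 m
Superposition: y = Σ y_i = -51003/39062500 m ≈ -0.001306 m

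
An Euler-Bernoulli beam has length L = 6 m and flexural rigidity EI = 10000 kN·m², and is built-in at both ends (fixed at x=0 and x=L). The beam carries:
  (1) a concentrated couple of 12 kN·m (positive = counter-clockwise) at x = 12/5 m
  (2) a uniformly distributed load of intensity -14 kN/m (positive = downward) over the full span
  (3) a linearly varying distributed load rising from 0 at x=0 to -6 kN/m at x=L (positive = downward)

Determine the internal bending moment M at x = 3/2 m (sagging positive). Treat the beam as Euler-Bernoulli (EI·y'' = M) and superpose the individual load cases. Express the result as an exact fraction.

Load 1 — applied couple M₀=12 kN·m at a=12/5 m (b=L-a=18/5):
  M_1 = R_Ax - M_A  [x≤a] with R_A=72/25, M_A=36/25 = (72/25)·(3/2) - (36/25) = 72/25 kN·m
Load 2 — uniform load w=-14 kN/m over full span:
  M_2 = wLx/2 - wL²/12 - wx²/2 = (-14)·6·(3/2)/2 - (-14)·6²/12 - (-14)·(3/2)²/2 = -21/4 kN·m
Load 3 — triangular load w₀=-6 kN/m (0→w₀ over full span):
  M_3 = 3w₀Lx/20 - w₀L²/30 - w₀x³/(6L) = 3·(-6)·6·(3/2)/20 - (-6)·6²/30 - (-6)·(3/2)³/(6·6) = -27/80 kN·m
Superposition: M = Σ M_i = -1083/400 kN·m ≈ -2.707500 kN·m

M(3/2) = -1083/400 kN·m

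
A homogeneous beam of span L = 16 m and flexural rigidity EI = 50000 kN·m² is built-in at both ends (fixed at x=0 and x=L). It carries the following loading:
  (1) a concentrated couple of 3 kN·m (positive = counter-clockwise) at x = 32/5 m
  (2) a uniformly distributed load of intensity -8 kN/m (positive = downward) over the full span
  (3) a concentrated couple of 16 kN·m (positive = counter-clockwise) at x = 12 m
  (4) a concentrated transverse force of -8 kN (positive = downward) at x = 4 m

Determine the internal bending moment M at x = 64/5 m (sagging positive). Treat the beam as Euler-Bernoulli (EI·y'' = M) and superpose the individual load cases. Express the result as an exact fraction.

Load 1 — applied couple M₀=3 kN·m at a=32/5 m (b=L-a=48/5):
  M_1 = R_Ax - M_A - M₀  [x>a] with R_A=27/100, M_A=9/25 = (27/100)·(64/5) - (9/25) - 3 = 12/125 kN·m
Load 2 — uniform load w=-8 kN/m over full span:
  M_2 = wLx/2 - wL²/12 - wx²/2 = (-8)·16·(64/5)/2 - (-8)·16²/12 - (-8)·(64/5)²/2 = 512/75 kN·m
Load 3 — applied couple M₀=16 kN·m at a=12 m (b=L-a=4):
  M_3 = R_Ax - M_A - M₀  [x>a] with R_A=9/8, M_A=5 = (9/8)·(64/5) - 5 - 16 = -33/5 kN·m
Load 4 — point force P=-8 kN at a=4 m (b=L-a=12):
  M_4 = Pa²(a+3b)(L-x)/L³ - Pa²b/L²  [x>a] = (-8)·4²·(4+3·12)·(16-(64/5))/16³ - (-8)·4²·12/16² = 2 kN·m
Superposition: M = Σ M_i = 871/375 kN·m ≈ 2.322667 kN·m

M(64/5) = 871/375 kN·m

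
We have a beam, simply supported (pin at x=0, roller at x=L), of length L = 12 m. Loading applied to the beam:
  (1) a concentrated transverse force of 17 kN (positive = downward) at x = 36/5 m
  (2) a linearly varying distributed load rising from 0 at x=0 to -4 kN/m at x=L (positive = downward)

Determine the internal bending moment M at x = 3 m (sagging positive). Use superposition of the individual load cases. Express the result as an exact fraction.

M(3) = -21/10 kN·m

Load 1 — point force P=17 kN at a=36/5 m (b=L-a=24/5):
  M_1 = Pbx/L  [x≤a] = 17·(24/5)·3/12 = 102/5 kN·m
Load 2 — triangular load w₀=-4 kN/m (0→w₀ over full span):
  M_2 = w₀Lx/6 - w₀x³/(6L) = (-4)·12·3/6 - (-4)·3³/(6·12) = -45/2 kN·m
Superposition: M = Σ M_i = -21/10 kN·m ≈ -2.100000 kN·m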